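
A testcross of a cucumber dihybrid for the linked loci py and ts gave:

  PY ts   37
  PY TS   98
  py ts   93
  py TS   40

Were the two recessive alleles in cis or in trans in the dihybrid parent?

The two most frequent classes are PY TS (98) and py ts (93); these are the parental (non-recombinant) types.
So the F1 carried PY TS on one chromosome and py ts on the other — the recessive alleles are on the same chromosome (cis / coupling).

cis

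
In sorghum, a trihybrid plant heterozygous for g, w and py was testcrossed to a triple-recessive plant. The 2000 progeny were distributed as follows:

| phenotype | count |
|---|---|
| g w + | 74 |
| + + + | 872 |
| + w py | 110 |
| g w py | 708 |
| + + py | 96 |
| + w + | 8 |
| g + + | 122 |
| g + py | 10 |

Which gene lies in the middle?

The two most frequent reciprocal classes, g w py and + + +, are the parental types, so the F1 was g w py / + + +.
The two rarest classes, g + py and + w +, are the double crossovers. Comparing them with the parentals, only the w allele has switched, so w is the middle locus and the order is g – w – py.

w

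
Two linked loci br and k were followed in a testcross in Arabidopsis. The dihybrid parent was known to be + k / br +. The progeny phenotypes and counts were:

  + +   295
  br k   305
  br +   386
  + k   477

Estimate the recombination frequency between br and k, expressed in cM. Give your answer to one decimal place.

41.0 cM

The recombinant classes are + + and br k: 295 + 305 = 600.
Recombination frequency = 600/1463 = 0.4101 ≈ 41.0%, i.e. 41.0 cM.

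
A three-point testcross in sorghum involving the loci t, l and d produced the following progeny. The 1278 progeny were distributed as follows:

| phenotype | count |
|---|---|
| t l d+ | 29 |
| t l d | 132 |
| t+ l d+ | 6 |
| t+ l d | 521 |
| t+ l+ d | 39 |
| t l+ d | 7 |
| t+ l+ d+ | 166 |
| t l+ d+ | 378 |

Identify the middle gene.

The two most frequent reciprocal classes, t l+ d+ and t+ l d, are the parental types, so the F1 was t l+ d+ / t+ l d.
The two rarest classes, t l+ d and t+ l d+, are the double crossovers. Comparing them with the parentals, only the d allele has switched, so d is the middle locus and the order is t – d – l.

d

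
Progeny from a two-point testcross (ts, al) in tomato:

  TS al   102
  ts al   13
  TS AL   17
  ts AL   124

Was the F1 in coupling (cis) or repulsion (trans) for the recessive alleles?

The two most frequent classes are TS al (102) and ts AL (124); these are the parental (non-recombinant) types.
So the F1 carried TS al on one chromosome and ts AL on the other — the recessive alleles are on opposite chromosomes (trans / repulsion).

trans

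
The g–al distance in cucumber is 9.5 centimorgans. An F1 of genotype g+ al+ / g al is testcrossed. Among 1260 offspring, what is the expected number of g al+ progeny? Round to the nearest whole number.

A map distance of 9.5 centimorgans corresponds to a recombination frequency of 0.095.
The F1 is g+ al+ / g al, so g al+ is a recombinant gamete class with expected frequency r/2 = 0.095/2 = 0.0475.
Expected number = 0.0475 × 1260 = 59.85 ≈ 60.

60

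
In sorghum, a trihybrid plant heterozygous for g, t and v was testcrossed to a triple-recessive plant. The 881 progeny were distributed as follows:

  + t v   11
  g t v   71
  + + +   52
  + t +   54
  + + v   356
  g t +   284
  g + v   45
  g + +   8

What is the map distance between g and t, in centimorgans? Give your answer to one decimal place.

13.4 centimorgans

The two most frequent reciprocal classes, + + v and g t +, are the parental types, so the F1 was + + v / g t +.
The two rarest classes, + t v and g + +, are the double crossovers. Comparing them with the parentals, only the t allele has switched, so t is the middle locus and the order is v – t – g.
Crossovers in the t–g interval produce the single-crossover classes g + v and + t + (45 + 54 = 99) plus the double crossovers (19).
RF(t–g) = (99 + 19) / 881 = 118/881 = 0.1339 → 13.4 centimorgans.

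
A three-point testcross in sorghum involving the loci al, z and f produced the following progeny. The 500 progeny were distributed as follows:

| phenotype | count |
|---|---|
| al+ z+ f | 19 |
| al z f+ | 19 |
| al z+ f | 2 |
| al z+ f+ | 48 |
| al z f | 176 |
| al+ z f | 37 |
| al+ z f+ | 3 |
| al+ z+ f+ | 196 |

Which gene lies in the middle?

The two most frequent reciprocal classes, al z f and al+ z+ f+, are the parental types, so the F1 was al z f / al+ z+ f+.
The two rarest classes, al z+ f and al+ z f+, are the double crossovers. Comparing them with the parentals, only the z allele has switched, so z is the middle locus and the order is f – z – al.

z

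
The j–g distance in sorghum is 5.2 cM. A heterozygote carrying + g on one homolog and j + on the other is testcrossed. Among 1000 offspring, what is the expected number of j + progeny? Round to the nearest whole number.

A map distance of 5.2 cM corresponds to a recombination frequency of 0.052.
The F1 is + g / j +, so j + is a parental gamete class with expected frequency (1 − r)/2 = 0.948/2 = 0.4740.
Expected number = 0.4740 × 1000 = 474.00 ≈ 474.

474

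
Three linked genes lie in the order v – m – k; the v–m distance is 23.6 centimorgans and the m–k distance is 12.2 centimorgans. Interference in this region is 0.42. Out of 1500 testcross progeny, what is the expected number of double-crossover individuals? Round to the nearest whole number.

Map distances give recombination frequencies of 0.236 and 0.122 for the two intervals.
With interference 0.42 (so coincidence = 0.58), expected double-crossover frequency = 0.236 × 0.122 × 0.58 = 0.01670.
Expected number = 0.01670 × 1500 = 25.05 ≈ 25.

25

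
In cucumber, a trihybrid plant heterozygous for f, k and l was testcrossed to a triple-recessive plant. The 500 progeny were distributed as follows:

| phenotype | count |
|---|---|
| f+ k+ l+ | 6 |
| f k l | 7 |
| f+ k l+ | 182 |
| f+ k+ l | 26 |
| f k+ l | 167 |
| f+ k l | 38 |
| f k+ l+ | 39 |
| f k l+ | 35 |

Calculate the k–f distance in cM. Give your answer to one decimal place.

The two most frequent reciprocal classes, f+ k l+ and f k+ l, are the parental types, so the F1 was f+ k l+ / f k+ l.
The two rarest classes, f+ k+ l+ and f k l, are the double crossovers. Comparing them with the parentals, only the k allele has switched, so k is the middle locus and the order is l – k – f.
Crossovers in the k–f interval produce the single-crossover classes f k l+ and f+ k+ l (35 + 26 = 61) plus the double crossovers (13).
RF(k–f) = (61 + 13) / 500 = 74/500 = 0.1480 → 14.8 cM.

14.8 cM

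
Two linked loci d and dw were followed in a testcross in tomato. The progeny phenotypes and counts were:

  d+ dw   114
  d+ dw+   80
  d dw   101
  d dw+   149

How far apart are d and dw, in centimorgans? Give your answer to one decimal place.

40.8 centimorgans

The two most frequent classes, d+ dw (114) and d dw+ (149), are the parental types, so the F1 was d+ dw / d dw+.
The recombinant classes are d+ dw+ and d dw: 80 + 101 = 181.
Recombination frequency = 181/444 = 0.4077 ≈ 40.8%, i.e. 40.8 centimorgans.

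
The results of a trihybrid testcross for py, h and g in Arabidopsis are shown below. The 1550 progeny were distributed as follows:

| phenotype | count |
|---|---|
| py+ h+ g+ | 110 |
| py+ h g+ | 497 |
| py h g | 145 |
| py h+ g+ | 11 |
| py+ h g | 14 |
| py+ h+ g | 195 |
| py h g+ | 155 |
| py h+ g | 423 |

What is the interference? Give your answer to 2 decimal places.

The two most frequent reciprocal classes, py h+ g and py+ h g+, are the parental types, so the F1 was py h+ g / py+ h g+.
The two rarest classes, py h+ g+ and py+ h g, are the double crossovers. Comparing them with the parentals, only the g allele has switched, so g is the middle locus and the order is h – g – py.
h–g: (255 + 25)/1550 = 0.1806; g–py: (350 + 25)/1550 = 0.2419.
Expected DCO frequency = 0.1806 × 0.2419 ≈ 0.04369; observed = 25/1550 ≈ 0.01613.
Coefficient of coincidence = 0.01613/0.04369 ≈ 0.37; interference = 1 − 0.37 = 0.63.

0.63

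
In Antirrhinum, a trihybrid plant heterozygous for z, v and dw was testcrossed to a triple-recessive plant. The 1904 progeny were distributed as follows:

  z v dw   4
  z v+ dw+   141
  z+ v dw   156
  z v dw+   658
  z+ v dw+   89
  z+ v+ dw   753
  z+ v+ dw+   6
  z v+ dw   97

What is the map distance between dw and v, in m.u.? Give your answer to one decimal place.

16.1 m.u.

The two most frequent reciprocal classes, z+ v+ dw and z v dw+, are the parental types, so the F1 was z+ v+ dw / z v dw+.
The two rarest classes, z+ v+ dw+ and z v dw, are the double crossovers. Comparing them with the parentals, only the dw allele has switched, so dw is the middle locus and the order is v – dw – z.
Crossovers in the v–dw interval produce the single-crossover classes z+ v dw and z v+ dw+ (156 + 141 = 297) plus the double crossovers (10).
RF(v–dw) = (297 + 10) / 1904 = 307/1904 = 0.1612 → 16.1 m.u.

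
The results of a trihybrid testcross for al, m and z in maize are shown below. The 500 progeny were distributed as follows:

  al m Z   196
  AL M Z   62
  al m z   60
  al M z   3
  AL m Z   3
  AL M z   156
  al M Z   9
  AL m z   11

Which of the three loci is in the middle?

The two most frequent reciprocal classes, al m Z and AL M z, are the parental types, so the F1 was al m Z / AL M z.
The two rarest classes, AL m Z and al M z, are the double crossovers. Comparing them with the parentals, only the al allele has switched, so al is the middle locus and the order is m – al – z.

al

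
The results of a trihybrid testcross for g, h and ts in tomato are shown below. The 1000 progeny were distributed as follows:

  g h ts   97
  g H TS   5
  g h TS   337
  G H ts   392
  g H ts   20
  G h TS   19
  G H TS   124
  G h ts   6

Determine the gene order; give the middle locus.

The two most frequent reciprocal classes, G H ts and g h TS, are the parental types, so the F1 was G H ts / g h TS.
The two rarest classes, G h ts and g H TS, are the double crossovers. Comparing them with the parentals, only the h allele has switched, so h is the middle locus and the order is ts – h – g.

h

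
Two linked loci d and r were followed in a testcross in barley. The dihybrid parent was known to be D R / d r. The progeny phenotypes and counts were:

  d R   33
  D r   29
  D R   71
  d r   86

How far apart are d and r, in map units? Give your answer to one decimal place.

28.3 map units

The recombinant classes are D r and d R: 29 + 33 = 62.
Recombination frequency = 62/219 = 0.2831 ≈ 28.3%, i.e. 28.3 map units.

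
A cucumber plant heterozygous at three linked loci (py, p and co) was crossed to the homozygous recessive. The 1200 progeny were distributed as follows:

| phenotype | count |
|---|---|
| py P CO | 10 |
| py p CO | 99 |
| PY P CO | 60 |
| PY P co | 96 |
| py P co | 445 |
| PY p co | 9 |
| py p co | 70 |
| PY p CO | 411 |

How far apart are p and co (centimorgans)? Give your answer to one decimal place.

12.4 centimorgans

The two most frequent reciprocal classes, py P co and PY p CO, are the parental types, so the F1 was py P co / PY p CO.
The two rarest classes, py P CO and PY p co, are the double crossovers. Comparing them with the parentals, only the co allele has switched, so co is the middle locus and the order is p – co – py.
Crossovers in the p–co interval produce the single-crossover classes py p co and PY P CO (70 + 60 = 130) plus the double crossovers (19).
RF(p–co) = (130 + 19) / 1200 = 149/1200 = 0.1242 → 12.4 centimorgans.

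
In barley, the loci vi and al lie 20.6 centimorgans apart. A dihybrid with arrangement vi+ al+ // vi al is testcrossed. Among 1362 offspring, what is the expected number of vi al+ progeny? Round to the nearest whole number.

140

A map distance of 20.6 centimorgans corresponds to a recombination frequency of 0.206.
The F1 is vi+ al+ / vi al, so vi al+ is a recombinant gamete class with expected frequency r/2 = 0.206/2 = 0.1030.
Expected number = 0.1030 × 1362 = 140.29 ≈ 140.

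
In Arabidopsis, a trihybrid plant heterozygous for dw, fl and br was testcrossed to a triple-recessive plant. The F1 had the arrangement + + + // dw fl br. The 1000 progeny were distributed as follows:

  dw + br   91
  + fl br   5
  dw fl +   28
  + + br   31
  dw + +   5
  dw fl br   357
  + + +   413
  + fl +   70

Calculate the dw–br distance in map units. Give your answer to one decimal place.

The two rarest classes, dw + + and + fl br, are the double crossovers. Comparing them with the parentals, only the dw allele has switched, so dw is the middle locus and the order is fl – dw – br.
Crossovers in the dw–br interval produce the single-crossover classes + + br and dw fl + (31 + 28 = 59) plus the double crossovers (10).
RF(dw–br) = (59 + 10) / 1000 = 69/1000 = 0.0690 → 6.9 map units.

6.9 map units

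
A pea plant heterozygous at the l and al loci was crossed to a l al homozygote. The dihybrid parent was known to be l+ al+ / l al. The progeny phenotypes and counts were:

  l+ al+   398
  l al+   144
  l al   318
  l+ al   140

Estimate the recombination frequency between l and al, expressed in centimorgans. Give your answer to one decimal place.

The recombinant classes are l+ al and l al+: 140 + 144 = 284.
Recombination frequency = 284/1000 = 0.2840 ≈ 28.4%, i.e. 28.4 centimorgans.

28.4 centimorgans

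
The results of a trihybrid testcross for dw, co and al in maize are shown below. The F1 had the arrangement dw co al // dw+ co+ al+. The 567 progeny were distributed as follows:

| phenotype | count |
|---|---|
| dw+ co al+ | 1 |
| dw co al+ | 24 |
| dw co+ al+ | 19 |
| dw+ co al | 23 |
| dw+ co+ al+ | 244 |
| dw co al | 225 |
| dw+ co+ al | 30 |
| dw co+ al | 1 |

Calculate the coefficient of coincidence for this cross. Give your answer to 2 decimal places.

The two rarest classes, dw co+ al and dw+ co al+, are the double crossovers. Comparing them with the parentals, only the co allele has switched, so co is the middle locus and the order is dw – co – al.
dw–co: (42 + 2)/567 = 0.0776; co–al: (54 + 2)/567 = 0.0988.
Expected DCO frequency = 0.0776 × 0.0988 ≈ 0.00767; observed = 2/567 ≈ 0.00353.
Coefficient of coincidence = 0.00353/0.00767 ≈ 0.46.

0.46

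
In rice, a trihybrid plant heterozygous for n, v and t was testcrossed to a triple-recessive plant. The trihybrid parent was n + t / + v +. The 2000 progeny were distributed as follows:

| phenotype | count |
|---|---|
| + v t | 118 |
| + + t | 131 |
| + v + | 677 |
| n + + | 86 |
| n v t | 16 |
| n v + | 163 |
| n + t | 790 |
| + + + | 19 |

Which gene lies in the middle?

The two rarest classes, n v t and + + +, are the double crossovers. Comparing them with the parentals, only the v allele has switched, so v is the middle locus and the order is t – v – n.

v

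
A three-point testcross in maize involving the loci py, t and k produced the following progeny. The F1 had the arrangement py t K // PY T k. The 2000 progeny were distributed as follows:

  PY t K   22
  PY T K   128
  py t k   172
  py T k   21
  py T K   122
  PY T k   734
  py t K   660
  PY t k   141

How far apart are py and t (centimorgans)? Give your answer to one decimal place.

15.3 centimorgans

The two rarest classes, PY t K and py T k, are the double crossovers. Comparing them with the parentals, only the py allele has switched, so py is the middle locus and the order is t – py – k.
Crossovers in the t–py interval produce the single-crossover classes py T K and PY t k (122 + 141 = 263) plus the double crossovers (43).
RF(t–py) = (263 + 43) / 2000 = 306/2000 = 0.1530 → 15.3 centimorgans.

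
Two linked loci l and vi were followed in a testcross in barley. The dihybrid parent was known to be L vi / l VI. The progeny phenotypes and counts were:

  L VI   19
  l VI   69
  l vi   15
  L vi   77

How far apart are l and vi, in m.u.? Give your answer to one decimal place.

18.9 m.u.

The recombinant classes are L VI and l vi: 19 + 15 = 34.
Recombination frequency = 34/180 = 0.1889 ≈ 18.9%, i.e. 18.9 m.u.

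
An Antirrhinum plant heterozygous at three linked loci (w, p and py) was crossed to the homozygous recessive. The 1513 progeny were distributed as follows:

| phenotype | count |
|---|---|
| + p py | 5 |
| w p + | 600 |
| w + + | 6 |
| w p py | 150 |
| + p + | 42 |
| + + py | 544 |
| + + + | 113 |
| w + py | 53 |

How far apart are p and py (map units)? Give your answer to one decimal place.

The two most frequent reciprocal classes, w p + and + + py, are the parental types, so the F1 was w p + / + + py.
The two rarest classes, w + + and + p py, are the double crossovers. Comparing them with the parentals, only the p allele has switched, so p is the middle locus and the order is py – p – w.
Crossovers in the py–p interval produce the single-crossover classes w p py and + + + (150 + 113 = 263) plus the double crossovers (11).
RF(py–p) = (263 + 11) / 1513 = 274/1513 = 0.1811 → 18.1 map units.

18.1 map units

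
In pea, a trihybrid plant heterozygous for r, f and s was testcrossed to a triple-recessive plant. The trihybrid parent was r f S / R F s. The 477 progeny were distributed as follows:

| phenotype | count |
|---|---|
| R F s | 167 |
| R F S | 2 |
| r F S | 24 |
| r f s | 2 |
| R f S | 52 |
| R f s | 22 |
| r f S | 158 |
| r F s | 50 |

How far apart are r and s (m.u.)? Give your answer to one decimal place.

The two rarest classes, r f s and R F S, are the double crossovers. Comparing them with the parentals, only the s allele has switched, so s is the middle locus and the order is r – s – f.
Crossovers in the r–s interval produce the single-crossover classes R f S and r F s (52 + 50 = 102) plus the double crossovers (4).
RF(r–s) = (102 + 4) / 477 = 106/477 = 0.2222 → 22.2 m.u.

22.2 m.u.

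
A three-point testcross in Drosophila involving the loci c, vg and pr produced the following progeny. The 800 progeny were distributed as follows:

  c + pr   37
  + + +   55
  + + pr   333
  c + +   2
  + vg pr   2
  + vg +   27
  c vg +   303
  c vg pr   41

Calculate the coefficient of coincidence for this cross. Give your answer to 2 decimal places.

0.47

The two most frequent reciprocal classes, c vg + and + + pr, are the parental types, so the F1 was c vg + / + + pr.
The two rarest classes, c + + and + vg pr, are the double crossovers. Comparing them with the parentals, only the vg allele has switched, so vg is the middle locus and the order is pr – vg – c.
pr–vg: (96 + 4)/800 = 0.1250; vg–c: (64 + 4)/800 = 0.0850.
Expected DCO frequency = 0.1250 × 0.0850 ≈ 0.01063; observed = 4/800 ≈ 0.00500.
Coefficient of coincidence = 0.00500/0.01063 ≈ 0.47.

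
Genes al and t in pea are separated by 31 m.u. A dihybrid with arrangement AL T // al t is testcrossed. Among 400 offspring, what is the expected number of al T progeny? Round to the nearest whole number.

62

A map distance of 31 m.u. corresponds to a recombination frequency of 0.310.
The F1 is AL T / al t, so al T is a recombinant gamete class with expected frequency r/2 = 0.310/2 = 0.1550.
Expected number = 0.1550 × 400 = 62.00 ≈ 62.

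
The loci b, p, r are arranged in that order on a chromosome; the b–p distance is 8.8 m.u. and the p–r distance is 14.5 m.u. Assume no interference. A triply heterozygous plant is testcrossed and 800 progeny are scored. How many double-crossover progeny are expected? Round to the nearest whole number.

Map distances give recombination frequencies of 0.088 and 0.145 for the two intervals.
With no interference, expected double-crossover frequency = 0.088 × 0.145 = 0.01276.
Expected number = 0.01276 × 800 = 10.21 ≈ 10.

10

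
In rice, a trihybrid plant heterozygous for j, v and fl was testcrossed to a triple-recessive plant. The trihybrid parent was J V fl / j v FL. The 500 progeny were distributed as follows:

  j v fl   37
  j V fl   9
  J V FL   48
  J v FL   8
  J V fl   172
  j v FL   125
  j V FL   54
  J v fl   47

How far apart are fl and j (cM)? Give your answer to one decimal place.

The two rarest classes, j V fl and J v FL, are the double crossovers. Comparing them with the parentals, only the j allele has switched, so j is the middle locus and the order is fl – j – v.
Crossovers in the fl–j interval produce the single-crossover classes J V FL and j v fl (48 + 37 = 85) plus the double crossovers (17).
RF(fl–j) = (85 + 17) / 500 = 102/500 = 0.2040 → 20.4 cM.

20.4 cM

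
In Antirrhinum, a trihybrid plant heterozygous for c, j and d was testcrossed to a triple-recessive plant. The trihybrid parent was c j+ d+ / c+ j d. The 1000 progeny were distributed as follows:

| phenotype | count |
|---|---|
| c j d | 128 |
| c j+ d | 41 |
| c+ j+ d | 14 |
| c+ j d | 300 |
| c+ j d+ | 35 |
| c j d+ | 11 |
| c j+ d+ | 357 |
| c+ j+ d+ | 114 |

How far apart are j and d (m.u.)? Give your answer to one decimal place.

10.1 m.u.

The two rarest classes, c j d+ and c+ j+ d, are the double crossovers. Comparing them with the parentals, only the j allele has switched, so j is the middle locus and the order is d – j – c.
Crossovers in the d–j interval produce the single-crossover classes c j+ d and c+ j d+ (41 + 35 = 76) plus the double crossovers (25).
RF(d–j) = (76 + 25) / 1000 = 101/1000 = 0.1010 → 10.1 m.u.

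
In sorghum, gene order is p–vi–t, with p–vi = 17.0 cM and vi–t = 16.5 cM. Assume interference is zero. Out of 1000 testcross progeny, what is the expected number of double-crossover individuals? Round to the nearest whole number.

Map distances give recombination frequencies of 0.170 and 0.165 for the two intervals.
With no interference, expected double-crossover frequency = 0.170 × 0.165 = 0.02805.
Expected number = 0.02805 × 1000 = 28.05 ≈ 28.

28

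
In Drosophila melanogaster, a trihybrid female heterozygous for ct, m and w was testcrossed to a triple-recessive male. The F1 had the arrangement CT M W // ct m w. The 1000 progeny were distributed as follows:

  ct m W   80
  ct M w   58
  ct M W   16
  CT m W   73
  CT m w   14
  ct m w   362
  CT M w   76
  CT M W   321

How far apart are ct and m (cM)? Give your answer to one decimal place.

16.1 cM

The two rarest classes, ct M W and CT m w, are the double crossovers. Comparing them with the parentals, only the ct allele has switched, so ct is the middle locus and the order is m – ct – w.
Crossovers in the m–ct interval produce the single-crossover classes CT m W and ct M w (73 + 58 = 131) plus the double crossovers (30).
RF(m–ct) = (131 + 30) / 1000 = 161/1000 = 0.1610 → 16.1 cM.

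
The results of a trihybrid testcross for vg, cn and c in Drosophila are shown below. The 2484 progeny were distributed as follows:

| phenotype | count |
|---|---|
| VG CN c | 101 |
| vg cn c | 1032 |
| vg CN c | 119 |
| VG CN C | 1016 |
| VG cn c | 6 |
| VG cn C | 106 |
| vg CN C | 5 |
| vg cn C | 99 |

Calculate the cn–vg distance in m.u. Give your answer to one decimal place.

9.5 m.u.

The two most frequent reciprocal classes, vg cn c and VG CN C, are the parental types, so the F1 was vg cn c / VG CN C.
The two rarest classes, VG cn c and vg CN C, are the double crossovers. Comparing them with the parentals, only the vg allele has switched, so vg is the middle locus and the order is cn – vg – c.
Crossovers in the cn–vg interval produce the single-crossover classes vg CN c and VG cn C (119 + 106 = 225) plus the double crossovers (11).
RF(cn–vg) = (225 + 11) / 2484 = 236/2484 = 0.0950 → 9.5 m.u.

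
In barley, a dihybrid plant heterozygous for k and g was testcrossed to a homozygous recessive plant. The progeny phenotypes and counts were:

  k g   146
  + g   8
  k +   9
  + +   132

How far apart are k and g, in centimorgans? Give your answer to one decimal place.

5.8 centimorgans

The two most frequent classes, + + (132) and k g (146), are the parental types, so the F1 was + + / k g.
The recombinant classes are + g and k +: 8 + 9 = 17.
Recombination frequency = 17/295 = 0.0576 ≈ 5.8%, i.e. 5.8 centimorgans.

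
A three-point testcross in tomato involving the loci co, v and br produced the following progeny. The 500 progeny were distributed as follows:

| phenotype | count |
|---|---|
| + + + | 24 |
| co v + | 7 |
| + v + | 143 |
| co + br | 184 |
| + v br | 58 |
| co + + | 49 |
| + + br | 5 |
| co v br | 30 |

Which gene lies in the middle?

The two most frequent reciprocal classes, + v + and co + br, are the parental types, so the F1 was + v + / co + br.
The two rarest classes, co v + and + + br, are the double crossovers. Comparing them with the parentals, only the co allele has switched, so co is the middle locus and the order is v – co – br.

co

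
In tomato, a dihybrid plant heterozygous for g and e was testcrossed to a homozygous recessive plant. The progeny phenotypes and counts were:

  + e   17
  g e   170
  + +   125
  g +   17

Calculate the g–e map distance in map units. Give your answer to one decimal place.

The two most frequent classes, + + (125) and g e (170), are the parental types, so the F1 was + + / g e.
The recombinant classes are + e and g +: 17 + 17 = 34.
Recombination frequency = 34/329 = 0.1033 ≈ 10.3%, i.e. 10.3 map units.

10.3 map units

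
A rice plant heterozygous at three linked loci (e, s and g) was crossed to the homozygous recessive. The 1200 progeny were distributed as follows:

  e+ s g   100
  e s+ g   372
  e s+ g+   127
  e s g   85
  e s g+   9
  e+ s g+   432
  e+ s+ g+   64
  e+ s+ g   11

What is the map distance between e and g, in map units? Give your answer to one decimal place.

The two most frequent reciprocal classes, e+ s g+ and e s+ g, are the parental types, so the F1 was e+ s g+ / e s+ g.
The two rarest classes, e s g+ and e+ s+ g, are the double crossovers. Comparing them with the parentals, only the e allele has switched, so e is the middle locus and the order is g – e – s.
Crossovers in the g–e interval produce the single-crossover classes e+ s g and e s+ g+ (100 + 127 = 227) plus the double crossovers (20).
RF(g–e) = (227 + 20) / 1200 = 247/1200 = 0.2058 → 20.6 map units.

20.6 map units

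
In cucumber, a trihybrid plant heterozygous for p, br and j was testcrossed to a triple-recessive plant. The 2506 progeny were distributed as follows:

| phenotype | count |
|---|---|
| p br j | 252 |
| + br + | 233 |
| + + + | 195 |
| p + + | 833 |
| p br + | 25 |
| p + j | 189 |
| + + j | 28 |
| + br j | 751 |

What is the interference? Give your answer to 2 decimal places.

0.44

The two most frequent reciprocal classes, + br j and p + +, are the parental types, so the F1 was + br j / p + +.
The two rarest classes, + + j and p br +, are the double crossovers. Comparing them with the parentals, only the br allele has switched, so br is the middle locus and the order is j – br – p.
j–br: (422 + 53)/2506 = 0.1895; br–p: (447 + 53)/2506 = 0.1995.
Expected DCO frequency = 0.1895 × 0.1995 ≈ 0.03781; observed = 53/2506 ≈ 0.02115.
Coefficient of coincidence = 0.02115/0.03781 ≈ 0.56; interference = 1 − 0.56 = 0.44.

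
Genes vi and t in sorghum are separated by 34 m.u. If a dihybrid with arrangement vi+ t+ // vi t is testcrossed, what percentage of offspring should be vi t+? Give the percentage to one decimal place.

17.0%

A map distance of 34 m.u. corresponds to a recombination frequency of 0.340.
The F1 is vi+ t+ / vi t, so vi t+ is a recombinant gamete class with expected frequency r/2 = 0.340/2 = 0.1700.
That is 0.1700 = 17.0% of the progeny.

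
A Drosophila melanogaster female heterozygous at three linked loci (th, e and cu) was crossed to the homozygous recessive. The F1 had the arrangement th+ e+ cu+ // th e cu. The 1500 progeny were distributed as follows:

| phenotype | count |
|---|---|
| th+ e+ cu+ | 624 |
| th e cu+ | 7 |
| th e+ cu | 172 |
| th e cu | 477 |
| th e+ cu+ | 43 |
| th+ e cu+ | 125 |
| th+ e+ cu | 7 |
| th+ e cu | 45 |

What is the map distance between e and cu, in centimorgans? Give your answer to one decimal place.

The two rarest classes, th+ e+ cu and th e cu+, are the double crossovers. Comparing them with the parentals, only the cu allele has switched, so cu is the middle locus and the order is e – cu – th.
Crossovers in the e–cu interval produce the single-crossover classes th+ e cu+ and th e+ cu (125 + 172 = 297) plus the double crossovers (14).
RF(e–cu) = (297 + 14) / 1500 = 311/1500 = 0.2073 → 20.7 centimorgans.

20.7 centimorgans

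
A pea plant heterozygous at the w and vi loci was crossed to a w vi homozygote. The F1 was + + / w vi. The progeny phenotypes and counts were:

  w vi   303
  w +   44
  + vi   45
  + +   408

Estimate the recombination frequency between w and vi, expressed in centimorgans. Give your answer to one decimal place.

The recombinant classes are + vi and w +: 45 + 44 = 89.
Recombination frequency = 89/800 = 0.1113 ≈ 11.1%, i.e. 11.1 centimorgans.

11.1 centimorgans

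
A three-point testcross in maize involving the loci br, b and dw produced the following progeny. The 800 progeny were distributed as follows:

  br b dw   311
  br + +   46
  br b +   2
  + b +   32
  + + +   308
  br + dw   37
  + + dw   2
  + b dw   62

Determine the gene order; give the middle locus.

The two most frequent reciprocal classes, br b dw and + + +, are the parental types, so the F1 was br b dw / + + +.
The two rarest classes, br b + and + + dw, are the double crossovers. Comparing them with the parentals, only the dw allele has switched, so dw is the middle locus and the order is b – dw – br.

dw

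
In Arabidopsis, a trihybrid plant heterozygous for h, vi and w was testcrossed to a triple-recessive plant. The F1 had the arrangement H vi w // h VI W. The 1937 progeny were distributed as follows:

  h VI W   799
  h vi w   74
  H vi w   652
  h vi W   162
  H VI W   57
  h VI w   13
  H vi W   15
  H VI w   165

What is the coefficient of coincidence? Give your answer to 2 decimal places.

0.96

The two rarest classes, H vi W and h VI w, are the double crossovers. Comparing them with the parentals, only the w allele has switched, so w is the middle locus and the order is h – w – vi.
h–w: (131 + 28)/1937 = 0.0821; w–vi: (327 + 28)/1937 = 0.1833.
Expected DCO frequency = 0.0821 × 0.1833 ≈ 0.01505; observed = 28/1937 ≈ 0.01446.
Coefficient of coincidence = 0.01446/0.01505 ≈ 0.96.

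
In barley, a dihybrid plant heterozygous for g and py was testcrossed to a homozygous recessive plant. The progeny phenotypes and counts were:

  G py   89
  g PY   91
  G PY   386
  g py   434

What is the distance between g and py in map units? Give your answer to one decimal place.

The two most frequent classes, G PY (386) and g py (434), are the parental types, so the F1 was G PY / g py.
The recombinant classes are G py and g PY: 89 + 91 = 180.
Recombination frequency = 180/1000 = 0.1800 ≈ 18.0%, i.e. 18.0 map units.

18.0 map units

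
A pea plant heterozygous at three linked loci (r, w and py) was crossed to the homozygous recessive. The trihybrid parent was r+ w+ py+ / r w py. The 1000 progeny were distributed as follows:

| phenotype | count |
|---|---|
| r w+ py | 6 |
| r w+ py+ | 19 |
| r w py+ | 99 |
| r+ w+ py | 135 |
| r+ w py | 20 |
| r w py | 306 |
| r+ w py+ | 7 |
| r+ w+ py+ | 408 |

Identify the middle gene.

The two rarest classes, r+ w py+ and r w+ py, are the double crossovers. Comparing them with the parentals, only the w allele has switched, so w is the middle locus and the order is r – w – py.

w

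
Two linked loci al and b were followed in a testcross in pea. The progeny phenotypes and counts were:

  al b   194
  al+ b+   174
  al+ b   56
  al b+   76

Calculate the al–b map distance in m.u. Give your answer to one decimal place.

The two most frequent classes, al+ b+ (174) and al b (194), are the parental types, so the F1 was al+ b+ / al b.
The recombinant classes are al+ b and al b+: 56 + 76 = 132.
Recombination frequency = 132/500 = 0.2640 ≈ 26.4%, i.e. 26.4 m.u.

26.4 m.u.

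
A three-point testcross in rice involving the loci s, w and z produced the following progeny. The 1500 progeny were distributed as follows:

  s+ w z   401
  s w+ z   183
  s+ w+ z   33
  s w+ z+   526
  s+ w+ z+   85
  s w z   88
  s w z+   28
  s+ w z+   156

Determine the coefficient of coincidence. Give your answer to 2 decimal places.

0.98

The two most frequent reciprocal classes, s+ w z and s w+ z+, are the parental types, so the F1 was s+ w z / s w+ z+.
The two rarest classes, s+ w+ z and s w z+, are the double crossovers. Comparing them with the parentals, only the w allele has switched, so w is the middle locus and the order is s – w – z.
s–w: (173 + 61)/1500 = 0.1560; w–z: (339 + 61)/1500 = 0.2667.
Expected DCO frequency = 0.1560 × 0.2667 ≈ 0.04161; observed = 61/1500 ≈ 0.04067.
Coefficient of coincidence = 0.04067/0.04161 ≈ 0.98.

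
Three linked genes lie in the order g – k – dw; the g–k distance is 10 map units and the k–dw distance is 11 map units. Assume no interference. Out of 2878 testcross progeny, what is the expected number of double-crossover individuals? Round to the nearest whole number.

Map distances give recombination frequencies of 0.100 and 0.110 for the two intervals.
With no interference, expected double-crossover frequency = 0.100 × 0.110 = 0.01100.
Expected number = 0.01100 × 2878 = 31.66 ≈ 32.

32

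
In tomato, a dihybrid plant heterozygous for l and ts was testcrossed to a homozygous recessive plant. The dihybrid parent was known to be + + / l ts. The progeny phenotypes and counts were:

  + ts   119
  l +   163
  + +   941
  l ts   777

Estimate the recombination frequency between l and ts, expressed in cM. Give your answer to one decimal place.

The recombinant classes are + ts and l +: 119 + 163 = 282.
Recombination frequency = 282/2000 = 0.1410 ≈ 14.1%, i.e. 14.1 cM.

14.1 cM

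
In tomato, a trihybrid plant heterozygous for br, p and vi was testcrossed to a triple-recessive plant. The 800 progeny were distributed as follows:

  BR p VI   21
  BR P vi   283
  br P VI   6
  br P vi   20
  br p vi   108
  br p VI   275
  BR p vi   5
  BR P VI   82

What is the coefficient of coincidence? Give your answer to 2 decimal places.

0.84

The two most frequent reciprocal classes, BR P vi and br p VI, are the parental types, so the F1 was BR P vi / br p VI.
The two rarest classes, BR p vi and br P VI, are the double crossovers. Comparing them with the parentals, only the p allele has switched, so p is the middle locus and the order is vi – p – br.
vi–p: (190 + 11)/800 = 0.2512; p–br: (41 + 11)/800 = 0.0650.
Expected DCO frequency = 0.2512 × 0.0650 ≈ 0.01633; observed = 11/800 ≈ 0.01375.
Coefficient of coincidence = 0.01375/0.01633 ≈ 0.84.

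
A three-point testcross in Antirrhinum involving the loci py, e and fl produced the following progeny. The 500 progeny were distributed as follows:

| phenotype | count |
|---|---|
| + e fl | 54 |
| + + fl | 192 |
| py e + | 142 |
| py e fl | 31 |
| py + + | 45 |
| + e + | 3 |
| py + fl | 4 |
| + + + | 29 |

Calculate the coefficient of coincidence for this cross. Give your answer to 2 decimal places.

0.49

The two most frequent reciprocal classes, py e + and + + fl, are the parental types, so the F1 was py e + / + + fl.
The two rarest classes, + e + and py + fl, are the double crossovers. Comparing them with the parentals, only the py allele has switched, so py is the middle locus and the order is fl – py – e.
fl–py: (60 + 7)/500 = 0.1340; py–e: (99 + 7)/500 = 0.2120.
Expected DCO frequency = 0.1340 × 0.2120 ≈ 0.02841; observed = 7/500 ≈ 0.01400.
Coefficient of coincidence = 0.01400/0.02841 ≈ 0.49.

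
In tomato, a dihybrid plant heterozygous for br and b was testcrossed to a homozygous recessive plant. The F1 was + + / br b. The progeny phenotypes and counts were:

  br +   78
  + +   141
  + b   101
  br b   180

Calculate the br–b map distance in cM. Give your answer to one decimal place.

35.8 cM

The recombinant classes are + b and br +: 101 + 78 = 179.
Recombination frequency = 179/500 = 0.3580 ≈ 35.8%, i.e. 35.8 cM.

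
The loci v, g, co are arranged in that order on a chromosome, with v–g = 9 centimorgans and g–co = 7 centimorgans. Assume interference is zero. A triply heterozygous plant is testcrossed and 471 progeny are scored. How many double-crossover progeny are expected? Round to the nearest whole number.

3

Map distances give recombination frequencies of 0.090 and 0.070 for the two intervals.
With no interference, expected double-crossover frequency = 0.090 × 0.070 = 0.00630.
Expected number = 0.00630 × 471 = 2.97 ≈ 3.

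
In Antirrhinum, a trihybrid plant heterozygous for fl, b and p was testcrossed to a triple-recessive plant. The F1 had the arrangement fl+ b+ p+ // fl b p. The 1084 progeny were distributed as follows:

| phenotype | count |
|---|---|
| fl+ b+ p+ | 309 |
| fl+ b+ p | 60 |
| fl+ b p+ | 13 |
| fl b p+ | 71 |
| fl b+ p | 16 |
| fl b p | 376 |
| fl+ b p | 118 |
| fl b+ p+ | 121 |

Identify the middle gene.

b

The two rarest classes, fl+ b p+ and fl b+ p, are the double crossovers. Comparing them with the parentals, only the b allele has switched, so b is the middle locus and the order is fl – b – p.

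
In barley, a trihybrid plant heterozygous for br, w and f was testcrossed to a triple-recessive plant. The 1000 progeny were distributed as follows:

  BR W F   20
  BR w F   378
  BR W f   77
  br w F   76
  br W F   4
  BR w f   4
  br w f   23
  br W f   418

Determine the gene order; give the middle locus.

f

The two most frequent reciprocal classes, BR w F and br W f, are the parental types, so the F1 was BR w F / br W f.
The two rarest classes, BR w f and br W F, are the double crossovers. Comparing them with the parentals, only the f allele has switched, so f is the middle locus and the order is w – f – br.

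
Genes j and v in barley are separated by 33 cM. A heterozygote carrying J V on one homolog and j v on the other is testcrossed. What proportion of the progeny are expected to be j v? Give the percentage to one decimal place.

33.5%

A map distance of 33 cM corresponds to a recombination frequency of 0.330.
The F1 is J V / j v, so j v is a parental gamete class with expected frequency (1 − r)/2 = 0.670/2 = 0.3350.
That is 0.3350 = 33.5% of the progeny.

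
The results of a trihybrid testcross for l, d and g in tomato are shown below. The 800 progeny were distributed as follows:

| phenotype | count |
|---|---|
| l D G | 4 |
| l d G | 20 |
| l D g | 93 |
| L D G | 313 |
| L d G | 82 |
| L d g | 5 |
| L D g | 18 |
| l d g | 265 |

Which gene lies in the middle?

l

The two most frequent reciprocal classes, L D G and l d g, are the parental types, so the F1 was L D G / l d g.
The two rarest classes, l D G and L d g, are the double crossovers. Comparing them with the parentals, only the l allele has switched, so l is the middle locus and the order is d – l – g.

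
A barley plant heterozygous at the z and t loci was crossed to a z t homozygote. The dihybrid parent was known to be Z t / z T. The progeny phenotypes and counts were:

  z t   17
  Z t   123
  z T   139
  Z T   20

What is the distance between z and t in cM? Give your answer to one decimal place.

The recombinant classes are Z T and z t: 20 + 17 = 37.
Recombination frequency = 37/299 = 0.1237 ≈ 12.4%, i.e. 12.4 cM.

12.4 cM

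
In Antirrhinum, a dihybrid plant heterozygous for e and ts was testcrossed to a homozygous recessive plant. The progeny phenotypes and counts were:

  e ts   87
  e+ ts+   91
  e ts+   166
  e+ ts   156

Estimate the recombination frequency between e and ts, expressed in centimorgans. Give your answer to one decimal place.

35.6 centimorgans

The two most frequent classes, e+ ts (156) and e ts+ (166), are the parental types, so the F1 was e+ ts / e ts+.
The recombinant classes are e+ ts+ and e ts: 91 + 87 = 178.
Recombination frequency = 178/500 = 0.3560 ≈ 35.6%, i.e. 35.6 centimorgans.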